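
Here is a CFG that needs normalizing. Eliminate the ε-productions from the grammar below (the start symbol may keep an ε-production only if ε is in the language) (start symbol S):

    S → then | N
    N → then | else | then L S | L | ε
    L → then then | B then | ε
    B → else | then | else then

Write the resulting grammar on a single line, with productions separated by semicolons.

S → then | N | ε; N → then | else | then L S | then L | then S | L; L → then then | B then; B → else | then | else then

Nullable nonterminals: {L, N, S}.
ε ∈ L(G) since S is nullable, so keep S → ε.
Expand every rule over subsets of its nullable positions: N → then L S gives then L S | then L | then S.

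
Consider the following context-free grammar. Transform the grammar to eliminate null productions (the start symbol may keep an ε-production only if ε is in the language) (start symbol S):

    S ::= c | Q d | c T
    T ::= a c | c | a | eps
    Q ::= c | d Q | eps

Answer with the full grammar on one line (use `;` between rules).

S ::= c | Q d | d | c T; T ::= a c | c | a; Q ::= c | d Q | d

The nullable symbols are {Q, T}.
ε ∉ L(G), so no ε-production is kept.
Expand every rule over subsets of its nullable positions: S → Q d gives Q d | d. Q → d Q gives d Q | d.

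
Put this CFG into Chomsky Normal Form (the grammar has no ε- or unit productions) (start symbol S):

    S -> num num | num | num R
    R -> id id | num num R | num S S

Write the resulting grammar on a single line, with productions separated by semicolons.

Introduce a nonterminal for each terminal appearing in a rule of length ≥ 2: X1 → num, X2 → id.
Binarize each right-hand side of length ≥ 3 by chaining fresh nonterminals (Y1, Y2, …): affected rules were R → X1 X1 R; R → X1 S S.

S -> X1 X1 | num | X1 R; R -> X2 X2 | X1 Y1 | X1 Y2; X1 -> num; X2 -> id; Y1 -> X1 R; Y2 -> S S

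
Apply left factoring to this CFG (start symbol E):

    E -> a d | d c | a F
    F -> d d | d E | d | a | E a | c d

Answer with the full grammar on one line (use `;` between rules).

E -> d c | a E'; F -> a | E a | c d | d F'; E' -> d | F; F' -> d | E | epsilon

E has alternatives sharing prefix 'a': factor to E → a E' with E' → d | F.
F has alternatives sharing prefix 'd': factor to F → d F' with F' → d | E | ε.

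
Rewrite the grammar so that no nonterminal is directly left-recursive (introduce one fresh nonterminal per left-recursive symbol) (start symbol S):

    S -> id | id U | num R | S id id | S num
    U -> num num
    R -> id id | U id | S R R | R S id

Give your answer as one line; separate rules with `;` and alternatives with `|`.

S -> id S' | id U S' | num R S'; U -> num num; R -> id id R' | U id R' | S R R R'; S' -> id id S' | num S' | ε; R' -> S id R' | ε

Directly left-recursive nonterminals: S, R.
For S: α = {id id, num}, β = {id, id U, num R}. Rewrite as S → β S' and S' → α S' | ε.
For R: α = {S id}, β = {id id, U id, S R R}. Rewrite as R → β R' and R' → α R' | ε.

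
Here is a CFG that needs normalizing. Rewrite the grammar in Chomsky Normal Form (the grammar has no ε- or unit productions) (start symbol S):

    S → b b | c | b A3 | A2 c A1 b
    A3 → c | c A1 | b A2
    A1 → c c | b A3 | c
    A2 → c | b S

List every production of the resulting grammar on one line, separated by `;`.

Introduce a nonterminal for each terminal appearing in a rule of length ≥ 2: X1 → b, X2 → c.
Binarize each right-hand side of length ≥ 3 by chaining fresh nonterminals (Y1, Y2, …): affected rules were S → A2 X2 A1 X1.

S → X1 X1 | c | X1 A3 | A2 Y1; A3 → c | X2 A1 | X1 A2; A1 → X2 X2 | X1 A3 | c; A2 → c | X1 S; X1 → b; X2 → c; Y1 → X2 Y2; Y2 → A1 X1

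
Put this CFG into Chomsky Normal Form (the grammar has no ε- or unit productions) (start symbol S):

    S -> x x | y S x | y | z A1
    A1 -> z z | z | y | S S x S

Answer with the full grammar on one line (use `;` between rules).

S -> X1 X1 | X2 Y1 | y | X3 A1; A1 -> X3 X3 | z | y | S Y2; X1 -> x; X2 -> y; X3 -> z; Y1 -> S X1; Y2 -> S Y3; Y3 -> X1 S

Introduce a nonterminal for each terminal appearing in a rule of length ≥ 2: X1 → x, X2 → y, X3 → z.
Binarize each right-hand side of length ≥ 3 by chaining fresh nonterminals (Y1, Y2, …): affected rules were S → X2 S X1; A1 → S S X1 S.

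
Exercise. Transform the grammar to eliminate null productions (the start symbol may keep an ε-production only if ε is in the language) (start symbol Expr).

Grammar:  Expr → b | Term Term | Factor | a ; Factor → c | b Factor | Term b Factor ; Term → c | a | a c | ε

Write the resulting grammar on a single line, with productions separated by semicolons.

Expr → b | Term Term | Term | Factor | a | ε; Factor → c | b Factor | Term b Factor; Term → c | a | a c

Nullable set = {Expr, Term}.
ε ∈ L(G) since Expr is nullable, so keep Expr → ε.
Add the nullable-subset variants: Expr → Term Term gives Term Term | Term.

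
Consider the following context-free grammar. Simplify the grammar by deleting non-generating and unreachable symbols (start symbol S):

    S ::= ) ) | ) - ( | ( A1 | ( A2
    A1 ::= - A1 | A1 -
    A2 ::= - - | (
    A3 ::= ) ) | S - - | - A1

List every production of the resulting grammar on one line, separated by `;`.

S ::= ) ) | ) - ( | ( A2; A2 ::= - - | (

Generating nonterminals: {A2, A3, S}.
Reachable from S after that: {A2, S}.
Removed useless symbols: {A1, A3} and every production mentioning them.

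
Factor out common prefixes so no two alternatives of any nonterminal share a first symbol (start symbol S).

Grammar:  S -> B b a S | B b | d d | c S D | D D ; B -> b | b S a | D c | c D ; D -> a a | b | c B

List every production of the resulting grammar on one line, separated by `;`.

S has alternatives sharing prefix 'B b': factor to S → B b S' with S' → a S | ε.
B has alternatives sharing prefix 'b': factor to B → b B' with B' → ε | S a.

S -> d d | c S D | D D | B b S'; B -> D c | c D | b B'; D -> a a | b | c B; S' -> a S | ε; B' -> ε | S a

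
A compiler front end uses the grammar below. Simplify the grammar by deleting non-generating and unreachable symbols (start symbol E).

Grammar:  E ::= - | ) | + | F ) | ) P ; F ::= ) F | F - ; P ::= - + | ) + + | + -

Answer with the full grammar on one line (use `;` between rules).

Generating nonterminals: {E, P}.
Reachable from E after that: {E, P}.
Removed useless symbols: {F} and every production mentioning them.

E ::= - | ) | + | ) P; P ::= - + | ) + + | + -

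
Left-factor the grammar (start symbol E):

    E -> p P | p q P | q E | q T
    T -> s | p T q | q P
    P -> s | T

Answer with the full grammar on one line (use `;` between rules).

E -> p E' | q E''; T -> s | p T q | q P; P -> s | T; E' -> P | q P; E'' -> E | T

E has alternatives sharing prefix 'p': factor to E → p E' with E' → P | q P.
E has alternatives sharing prefix 'q': factor to E → q E'' with E'' → E | T.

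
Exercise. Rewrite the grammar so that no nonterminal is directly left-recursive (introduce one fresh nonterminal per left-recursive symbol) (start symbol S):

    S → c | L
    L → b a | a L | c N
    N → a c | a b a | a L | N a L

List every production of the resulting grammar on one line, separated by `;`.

Left recursion appears on N.
For N: α = {a L}, β = {a c, a b a, a L}. Rewrite as N → β N' and N' → α N' | ε.

S → c | L; L → b a | a L | c N; N → a c N' | a b a N' | a L N'; N' → a L N' | ε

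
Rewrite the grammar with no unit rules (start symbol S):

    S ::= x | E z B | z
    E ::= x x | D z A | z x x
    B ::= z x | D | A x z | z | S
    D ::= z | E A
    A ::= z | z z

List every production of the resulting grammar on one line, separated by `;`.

Unit pairs: B ⇒* {D, S}.
For every A with A ⇒* B via unit rules, add B's non-unit alternatives to A; then delete every rule of the form X → Y.

S ::= x | E z B | z; E ::= x x | D z A | z x x; B ::= z x | A x z | z | x | E z B | E A; D ::= z | E A; A ::= z | z z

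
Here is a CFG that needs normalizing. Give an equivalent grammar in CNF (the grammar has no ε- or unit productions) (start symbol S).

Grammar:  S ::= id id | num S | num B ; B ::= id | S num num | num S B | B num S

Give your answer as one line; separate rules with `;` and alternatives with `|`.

Introduce a nonterminal for each terminal appearing in a rule of length ≥ 2: X1 → id, X2 → num.
Binarize each right-hand side of length ≥ 3 by chaining fresh nonterminals (Y1, Y2, …): affected rules were B → S X2 X2; B → X2 S B; B → B X2 S.

S ::= X1 X1 | X2 S | X2 B; B ::= id | S Y1 | X2 Y2 | B Y3; X1 ::= id; X2 ::= num; Y1 ::= X2 X2; Y2 ::= S B; Y3 ::= X2 S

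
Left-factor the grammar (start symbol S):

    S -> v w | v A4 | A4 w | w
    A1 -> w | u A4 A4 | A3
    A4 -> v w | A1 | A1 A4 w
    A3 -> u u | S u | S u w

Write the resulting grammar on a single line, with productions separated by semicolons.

S -> A4 w | w | v S'; A1 -> w | u A4 A4 | A3; A4 -> v w | A1 A4'; A3 -> u u | S u A3'; S' -> w | A4; A4' -> epsilon | A4 w; A3' -> epsilon | w

S has alternatives sharing prefix 'v': factor to S → v S' with S' → w | A4.
A4 has alternatives sharing prefix 'A1': factor to A4 → A1 A4' with A4' → ε | A4 w.
A3 has alternatives sharing prefix 'S u': factor to A3 → S u A3' with A3' → ε | w.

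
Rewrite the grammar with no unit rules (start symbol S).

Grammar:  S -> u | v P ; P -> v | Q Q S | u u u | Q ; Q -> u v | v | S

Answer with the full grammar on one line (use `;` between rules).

Unit pairs: P ⇒* {Q, S}; Q ⇒* {S}.
For every A with A ⇒* B via unit rules, add B's non-unit alternatives to A; then delete every rule of the form X → Y.

S -> u | v P; P -> u | v P | v | Q Q S | u u u | u v; Q -> u | v P | u v | v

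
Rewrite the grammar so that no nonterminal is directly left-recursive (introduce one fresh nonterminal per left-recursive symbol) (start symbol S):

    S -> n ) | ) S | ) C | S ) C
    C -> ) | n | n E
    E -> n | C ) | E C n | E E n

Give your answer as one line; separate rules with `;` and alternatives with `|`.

S -> n ) S' | ) S S' | ) C S'; C -> ) | n | n E; E -> n E' | C ) E'; S' -> ) C S' | epsilon; E' -> C n E' | E n E' | epsilon

Left recursion appears on S, E.
For S: α = {) C}, β = {n ), ) S, ) C}. Rewrite as S → β S' and S' → α S' | ε.
For E: α = {C n, E n}, β = {n, C )}. Rewrite as E → β E' and E' → α E' | ε.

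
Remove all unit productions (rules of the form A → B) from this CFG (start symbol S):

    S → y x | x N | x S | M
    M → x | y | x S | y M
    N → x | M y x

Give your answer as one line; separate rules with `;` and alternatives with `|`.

Unit pairs: S ⇒* {M}.
Replace each nonterminal's rules with the union of the non-unit rules of every nonterminal it unit-derives.

S → y x | x N | x S | x | y | y M; M → x | y | x S | y M; N → x | M y x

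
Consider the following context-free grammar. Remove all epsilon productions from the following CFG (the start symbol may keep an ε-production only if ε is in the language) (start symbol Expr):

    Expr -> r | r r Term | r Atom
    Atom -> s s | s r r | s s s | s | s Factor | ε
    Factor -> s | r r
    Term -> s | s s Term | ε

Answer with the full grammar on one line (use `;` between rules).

Nullable nonterminals: {Atom, Term}.
ε ∉ L(G), so no ε-production is kept.
Add the nullable-subset variants: Expr → r r Term gives r r Term | r r. Term → s s Term gives s s Term | s s.

Expr -> r | r r Term | r r | r Atom; Atom -> s s | s r r | s s s | s | s Factor; Factor -> s | r r; Term -> s | s s Term | s s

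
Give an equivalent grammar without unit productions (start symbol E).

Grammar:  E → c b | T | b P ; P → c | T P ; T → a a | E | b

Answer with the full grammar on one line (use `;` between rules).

Unit pairs: E ⇒* {T}; T ⇒* {E}.
Replace each nonterminal's rules with the union of the non-unit rules of every nonterminal it unit-derives.

E → c b | b P | a a | b; P → c | T P; T → c b | b P | a a | b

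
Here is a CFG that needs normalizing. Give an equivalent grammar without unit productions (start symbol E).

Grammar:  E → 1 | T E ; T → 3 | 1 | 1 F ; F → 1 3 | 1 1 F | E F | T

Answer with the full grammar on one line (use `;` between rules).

Unit pairs: F ⇒* {T}.
Replace each nonterminal's rules with the union of the non-unit rules of every nonterminal it unit-derives.

E → 1 | T E; T → 3 | 1 | 1 F; F → 1 3 | 1 1 F | E F | 3 | 1 | 1 F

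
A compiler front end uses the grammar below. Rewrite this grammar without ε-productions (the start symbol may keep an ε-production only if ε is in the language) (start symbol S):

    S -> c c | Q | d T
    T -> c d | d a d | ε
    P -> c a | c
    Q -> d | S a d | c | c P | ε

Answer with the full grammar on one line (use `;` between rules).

S -> c c | Q | d T | d | ε; T -> c d | d a d; P -> c a | c; Q -> d | S a d | a d | c | c P

Nullable nonterminals: {Q, S, T}.
ε ∈ L(G) since S is nullable, so keep S → ε.
For each production, add variants omitting each subset of nullable occurrences: S → d T gives d T | d. Q → S a d gives S a d | a d.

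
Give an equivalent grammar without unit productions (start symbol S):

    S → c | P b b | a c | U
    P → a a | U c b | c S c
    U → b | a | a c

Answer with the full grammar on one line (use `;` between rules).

Unit pairs: S ⇒* {U}.
For every A with A ⇒* B via unit rules, add B's non-unit alternatives to A; then delete every rule of the form X → Y.

S → b | a | a c | c | P b b; P → a a | U c b | c S c; U → b | a | a c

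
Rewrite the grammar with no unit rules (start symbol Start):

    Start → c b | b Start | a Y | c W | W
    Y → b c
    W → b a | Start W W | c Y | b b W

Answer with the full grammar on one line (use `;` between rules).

Unit pairs: Start ⇒* {W}.
For every A with A ⇒* B via unit rules, add B's non-unit alternatives to A; then delete every rule of the form X → Y.

Start → c b | b Start | a Y | c W | b a | Start W W | c Y | b b W; Y → b c; W → b a | Start W W | c Y | b b W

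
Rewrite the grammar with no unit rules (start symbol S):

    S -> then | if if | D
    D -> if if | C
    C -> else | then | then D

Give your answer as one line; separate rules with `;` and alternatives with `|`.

Unit pairs: D ⇒* {C}; S ⇒* {C, D}.
For each unit pair (A, B), copy every non-unit production of B to A, then drop all unit productions.

S -> if if | else | then | then D; D -> else | then | then D | if if; C -> else | then | then D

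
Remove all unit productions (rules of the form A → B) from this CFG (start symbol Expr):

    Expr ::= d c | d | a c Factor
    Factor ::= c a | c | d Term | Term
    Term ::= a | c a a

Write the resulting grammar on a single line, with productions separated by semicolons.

Unit pairs: Factor ⇒* {Term}.
Replace each nonterminal's rules with the union of the non-unit rules of every nonterminal it unit-derives.

Expr ::= d c | d | a c Factor; Factor ::= a | c a a | c a | c | d Term; Term ::= a | c a a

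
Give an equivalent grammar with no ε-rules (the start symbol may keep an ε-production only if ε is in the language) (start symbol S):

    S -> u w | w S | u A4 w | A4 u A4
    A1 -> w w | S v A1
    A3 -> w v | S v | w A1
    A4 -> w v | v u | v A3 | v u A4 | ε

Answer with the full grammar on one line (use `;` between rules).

S -> u w | w S | u A4 w | A4 u A4 | A4 u | u A4 | u; A1 -> w w | S v A1; A3 -> w v | S v | w A1; A4 -> w v | v u | v A3 | v u A4

The nullable symbols are {A4}.
ε ∉ L(G), so no ε-production is kept.
Add the nullable-subset variants: S → A4 u A4 gives A4 u A4 | A4 u | u A4 | u.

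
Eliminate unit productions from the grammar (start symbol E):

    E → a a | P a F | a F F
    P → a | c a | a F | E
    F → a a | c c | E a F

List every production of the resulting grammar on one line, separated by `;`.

E → a a | P a F | a F F; P → a a | P a F | a F F | a | c a | a F; F → a a | c c | E a F

Unit pairs: P ⇒* {E}.
For each unit pair (A, B), copy every non-unit production of B to A, then drop all unit productions.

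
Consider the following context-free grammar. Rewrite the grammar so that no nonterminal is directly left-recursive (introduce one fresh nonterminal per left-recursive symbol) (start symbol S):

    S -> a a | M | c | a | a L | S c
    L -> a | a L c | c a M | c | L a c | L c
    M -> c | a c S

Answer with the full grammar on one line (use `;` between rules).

S -> a a S' | M S' | c S' | a S' | a L S'; L -> a L' | a L c L' | c a M L' | c L'; M -> c | a c S; S' -> c S' | ε; L' -> a c L' | c L' | ε

Directly left-recursive nonterminals: S, L.
For S: α = {c}, β = {a a, M, c, a, a L}. Rewrite as S → β S' and S' → α S' | ε.
For L: α = {a c, c}, β = {a, a L c, c a M, c}. Rewrite as L → β L' and L' → α L' | ε.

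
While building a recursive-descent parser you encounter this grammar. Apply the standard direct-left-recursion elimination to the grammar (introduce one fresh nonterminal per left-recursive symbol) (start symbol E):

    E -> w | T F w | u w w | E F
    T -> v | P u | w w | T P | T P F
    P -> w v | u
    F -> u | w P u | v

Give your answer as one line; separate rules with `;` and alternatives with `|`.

Directly left-recursive nonterminals: E, T.
For E: α = {F}, β = {w, T F w, u w w}. Rewrite as E → β E' and E' → α E' | ε.
For T: α = {P, P F}, β = {v, P u, w w}. Rewrite as T → β T' and T' → α T' | ε.

E -> w E' | T F w E' | u w w E'; T -> v T' | P u T' | w w T'; P -> w v | u; F -> u | w P u | v; E' -> F E' | ε; T' -> P T' | P F T' | ε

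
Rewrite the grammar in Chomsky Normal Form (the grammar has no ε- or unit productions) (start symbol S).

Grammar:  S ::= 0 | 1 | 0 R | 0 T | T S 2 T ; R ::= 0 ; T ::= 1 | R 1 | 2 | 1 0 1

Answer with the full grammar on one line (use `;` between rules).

Introduce a nonterminal for each terminal appearing in a rule of length ≥ 2: X1 → 0, X2 → 2, X3 → 1.
Binarize each right-hand side of length ≥ 3 by chaining fresh nonterminals (Y1, Y2, …): affected rules were S → T S X2 T; T → X3 X1 X3.

S ::= 0 | 1 | X1 R | X1 T | T Y1; R ::= 0; T ::= 1 | R X3 | 2 | X3 Y3; X1 ::= 0; X2 ::= 2; X3 ::= 1; Y1 ::= S Y2; Y2 ::= X2 T; Y3 ::= X1 X3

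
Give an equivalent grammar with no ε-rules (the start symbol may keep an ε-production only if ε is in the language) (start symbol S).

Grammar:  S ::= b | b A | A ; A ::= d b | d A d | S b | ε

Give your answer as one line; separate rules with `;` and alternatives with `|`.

S ::= b | b A | A | ε; A ::= d b | d A d | d d | S b | b

Nullable set = {A, S}.
ε ∈ L(G) since S is nullable, so keep S → ε.
Add the nullable-subset variants: A → d A d gives d A d | d d. A → S b gives S b | b.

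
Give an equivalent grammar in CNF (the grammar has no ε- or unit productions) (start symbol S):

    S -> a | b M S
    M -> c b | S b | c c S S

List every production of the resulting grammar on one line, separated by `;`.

Introduce a nonterminal for each terminal appearing in a rule of length ≥ 2: X1 → b, X2 → c.
Binarize each right-hand side of length ≥ 3 by chaining fresh nonterminals (Y1, Y2, …): affected rules were S → X1 M S; M → X2 X2 S S.

S -> a | X1 Y1; M -> X2 X1 | S X1 | X2 Y2; X1 -> b; X2 -> c; Y1 -> M S; Y2 -> X2 Y3; Y3 -> S S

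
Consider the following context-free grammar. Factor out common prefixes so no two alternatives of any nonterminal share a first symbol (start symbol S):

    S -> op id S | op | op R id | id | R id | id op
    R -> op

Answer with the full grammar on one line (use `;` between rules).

S -> R id | op S' | id S''; R -> op; S' -> id S | ε | R id; S'' -> ε | op

S has alternatives sharing prefix 'op': factor to S → op S' with S' → id S | ε | R id.
S has alternatives sharing prefix 'id': factor to S → id S'' with S'' → ε | op.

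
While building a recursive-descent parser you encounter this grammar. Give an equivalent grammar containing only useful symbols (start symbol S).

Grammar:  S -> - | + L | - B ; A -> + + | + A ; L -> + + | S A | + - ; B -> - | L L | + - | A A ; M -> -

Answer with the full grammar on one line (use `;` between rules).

Generating nonterminals: {A, B, L, M, S}.
Reachable from S after that: {A, B, L, S}.
Removed useless symbols: {M} and every production mentioning them.

S -> - | + L | - B; A -> + + | + A; L -> + + | S A | + -; B -> - | L L | + - | A A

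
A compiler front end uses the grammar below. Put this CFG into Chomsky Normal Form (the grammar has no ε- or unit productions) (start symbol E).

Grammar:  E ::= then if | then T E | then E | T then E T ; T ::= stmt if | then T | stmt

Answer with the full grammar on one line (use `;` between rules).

E ::= X1 X2 | X1 Y1 | X1 E | T Y2; T ::= X3 X2 | X1 T | stmt; X1 ::= then; X2 ::= if; X3 ::= stmt; Y1 ::= T E; Y2 ::= X1 Y3; Y3 ::= E T

Introduce a nonterminal for each terminal appearing in a rule of length ≥ 2: X1 → then, X2 → if, X3 → stmt.
Binarize each right-hand side of length ≥ 3 by chaining fresh nonterminals (Y1, Y2, …): affected rules were E → X1 T E; E → T X1 E T.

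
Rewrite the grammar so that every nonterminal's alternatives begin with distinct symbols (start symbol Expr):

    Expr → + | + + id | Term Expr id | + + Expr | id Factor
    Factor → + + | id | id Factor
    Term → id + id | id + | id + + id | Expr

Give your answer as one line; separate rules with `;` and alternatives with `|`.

Expr → Term Expr id | id Factor | + Expr1; Factor → + + | id Factor1; Term → Expr | id + Term1; Expr1 → ε | + Expr11; Factor1 → ε | Factor; Term1 → id | ε | + id; Expr11 → id | Expr

Expr has alternatives sharing prefix '+': factor to Expr → + Expr1 with Expr1 → ε | + id | + Expr.
Factor has alternatives sharing prefix 'id': factor to Factor → id Factor1 with Factor1 → ε | Factor.
Term has alternatives sharing prefix 'id +': factor to Term → id + Term1 with Term1 → id | ε | + id.
Expr1 has alternatives sharing prefix '+': factor to Expr1 → + Expr11 with Expr11 → id | Expr.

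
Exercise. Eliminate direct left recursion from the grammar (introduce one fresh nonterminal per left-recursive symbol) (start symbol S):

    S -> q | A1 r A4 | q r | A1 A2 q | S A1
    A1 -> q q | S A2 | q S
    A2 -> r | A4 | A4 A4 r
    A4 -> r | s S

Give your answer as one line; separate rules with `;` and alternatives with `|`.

Left recursion appears on S.
For S: α = {A1}, β = {q, A1 r A4, q r, A1 A2 q}. Rewrite as S → β S' and S' → α S' | ε.

S -> q S' | A1 r A4 S' | q r S' | A1 A2 q S'; A1 -> q q | S A2 | q S; A2 -> r | A4 | A4 A4 r; A4 -> r | s S; S' -> A1 S' | ε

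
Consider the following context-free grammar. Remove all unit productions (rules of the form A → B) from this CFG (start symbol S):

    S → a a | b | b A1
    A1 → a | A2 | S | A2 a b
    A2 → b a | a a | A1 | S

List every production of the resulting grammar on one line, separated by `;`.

S → a a | b | b A1; A1 → b a | a a | a | A2 a b | b | b A1; A2 → b a | a a | a | A2 a b | b | b A1

Unit pairs: A1 ⇒* {A2, S}; A2 ⇒* {A1, S}.
For every A with A ⇒* B via unit rules, add B's non-unit alternatives to A; then delete every rule of the form X → Y.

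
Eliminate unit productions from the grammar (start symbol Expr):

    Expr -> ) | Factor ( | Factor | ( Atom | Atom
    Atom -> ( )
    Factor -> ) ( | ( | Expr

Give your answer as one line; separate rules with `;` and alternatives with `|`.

Expr -> ( ) | ) ( | ( | ) | Factor ( | ( Atom; Atom -> ( ); Factor -> ( ) | ) ( | ( | ) | Factor ( | ( Atom

Unit pairs: Expr ⇒* {Atom, Factor}; Factor ⇒* {Atom, Expr}.
For every A with A ⇒* B via unit rules, add B's non-unit alternatives to A; then delete every rule of the form X → Y.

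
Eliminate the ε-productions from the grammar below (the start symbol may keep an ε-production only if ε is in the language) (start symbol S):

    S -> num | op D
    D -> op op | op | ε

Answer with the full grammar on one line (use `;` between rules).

S -> num | op D | op; D -> op op | op

Nullable nonterminals: {D}.
ε ∉ L(G), so no ε-production is kept.
For each production, add variants omitting each subset of nullable occurrences: S → op D gives op D | op.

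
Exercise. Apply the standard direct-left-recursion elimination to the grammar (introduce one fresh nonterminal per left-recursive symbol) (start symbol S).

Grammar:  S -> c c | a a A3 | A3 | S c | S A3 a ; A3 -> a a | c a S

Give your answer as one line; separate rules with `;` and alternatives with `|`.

Directly left-recursive nonterminal: S.
For S: α = {c, A3 a}, β = {c c, a a A3, A3}. Rewrite as S → β S' and S' → α S' | ε.

S -> c c S' | a a A3 S' | A3 S'; A3 -> a a | c a S; S' -> c S' | A3 a S' | eps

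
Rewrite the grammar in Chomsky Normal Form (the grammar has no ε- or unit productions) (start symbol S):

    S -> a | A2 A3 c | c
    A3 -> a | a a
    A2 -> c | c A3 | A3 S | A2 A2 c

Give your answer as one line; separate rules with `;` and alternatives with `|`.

S -> a | A2 Y1 | c; A3 -> a | X2 X2; A2 -> c | X1 A3 | A3 S | A2 Y2; X1 -> c; X2 -> a; Y1 -> A3 X1; Y2 -> A2 X1

Introduce a nonterminal for each terminal appearing in a rule of length ≥ 2: X1 → c, X2 → a.
Binarize each right-hand side of length ≥ 3 by chaining fresh nonterminals (Y1, Y2, …): affected rules were S → A2 A3 X1; A2 → A2 A2 X1.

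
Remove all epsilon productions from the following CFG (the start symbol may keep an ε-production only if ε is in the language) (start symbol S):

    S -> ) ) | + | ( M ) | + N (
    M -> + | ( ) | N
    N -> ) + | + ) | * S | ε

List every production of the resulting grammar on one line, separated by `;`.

The nullable symbols are {M, N}.
ε ∉ L(G), so no ε-production is kept.
Expand every rule over subsets of its nullable positions: S → ( M ) gives ( M ) | ( ). S → + N ( gives + N ( | + (.

S -> ) ) | + | ( M ) | ( ) | + N ( | + (; M -> + | ( ) | N; N -> ) + | + ) | * S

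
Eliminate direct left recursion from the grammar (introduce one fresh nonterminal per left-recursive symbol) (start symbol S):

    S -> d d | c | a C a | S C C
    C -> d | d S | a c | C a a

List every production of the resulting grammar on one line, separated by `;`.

Directly left-recursive nonterminals: S, C.
For S: α = {C C}, β = {d d, c, a C a}. Rewrite as S → β S' and S' → α S' | ε.
For C: α = {a a}, β = {d, d S, a c}. Rewrite as C → β C' and C' → α C' | ε.

S -> d d S' | c S' | a C a S'; C -> d C' | d S C' | a c C'; S' -> C C S' | epsilon; C' -> a a C' | epsilon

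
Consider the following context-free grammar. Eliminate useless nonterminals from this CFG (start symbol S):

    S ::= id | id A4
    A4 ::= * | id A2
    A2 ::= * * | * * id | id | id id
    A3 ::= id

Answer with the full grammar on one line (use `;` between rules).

Generating nonterminals: {A2, A3, A4, S}.
Reachable from S after that: {A2, A4, S}.
Removed useless symbols: {A3} and every production mentioning them.

S ::= id | id A4; A4 ::= * | id A2; A2 ::= * * | * * id | id | id id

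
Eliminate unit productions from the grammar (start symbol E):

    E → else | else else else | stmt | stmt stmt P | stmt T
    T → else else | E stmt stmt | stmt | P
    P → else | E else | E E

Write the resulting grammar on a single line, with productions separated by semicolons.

Unit pairs: T ⇒* {P}.
For every A with A ⇒* B via unit rules, add B's non-unit alternatives to A; then delete every rule of the form X → Y.

E → else | else else else | stmt | stmt stmt P | stmt T; T → else | E else | E E | else else | E stmt stmt | stmt; P → else | E else | E E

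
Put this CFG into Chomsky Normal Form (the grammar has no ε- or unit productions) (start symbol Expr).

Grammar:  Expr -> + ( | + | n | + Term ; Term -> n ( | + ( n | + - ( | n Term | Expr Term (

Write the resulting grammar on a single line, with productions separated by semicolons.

Expr -> X1 X2 | + | n | X1 Term; Term -> X3 X2 | X1 Y1 | X1 Y2 | X3 Term | Expr Y3; X1 -> +; X2 -> (; X3 -> n; X4 -> -; Y1 -> X2 X3; Y2 -> X4 X2; Y3 -> Term X2

Introduce a nonterminal for each terminal appearing in a rule of length ≥ 2: X1 → +, X2 → (, X3 → n, X4 → -.
Binarize each right-hand side of length ≥ 3 by chaining fresh nonterminals (Y1, Y2, …): affected rules were Term → X1 X2 X3; Term → X1 X4 X2; Term → Expr Term X2.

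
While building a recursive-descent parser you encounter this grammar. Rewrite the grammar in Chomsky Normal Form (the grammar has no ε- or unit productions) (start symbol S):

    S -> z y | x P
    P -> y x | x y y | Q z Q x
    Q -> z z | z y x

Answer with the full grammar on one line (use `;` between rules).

S -> X1 X2 | X3 P; P -> X2 X3 | X3 Y1 | Q Y2; Q -> X1 X1 | X1 Y4; X1 -> z; X2 -> y; X3 -> x; Y1 -> X2 X2; Y2 -> X1 Y3; Y3 -> Q X3; Y4 -> X2 X3

Introduce a nonterminal for each terminal appearing in a rule of length ≥ 2: X1 → z, X2 → y, X3 → x.
Binarize each right-hand side of length ≥ 3 by chaining fresh nonterminals (Y1, Y2, …): affected rules were P → X3 X2 X2; P → Q X1 Q X3; Q → X1 X2 X3.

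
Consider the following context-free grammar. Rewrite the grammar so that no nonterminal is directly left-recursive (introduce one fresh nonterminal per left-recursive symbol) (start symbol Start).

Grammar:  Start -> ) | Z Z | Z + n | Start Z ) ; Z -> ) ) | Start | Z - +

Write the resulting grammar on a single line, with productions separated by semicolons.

Start -> ) Start1 | Z Z Start1 | Z + n Start1; Z -> ) ) Z1 | Start Z1; Start1 -> Z ) Start1 | ε; Z1 -> - + Z1 | ε

Directly left-recursive nonterminals: Start, Z.
For Start: α = {Z )}, β = {), Z Z, Z + n}. Rewrite as Start → β Start1 and Start1 → α Start1 | ε.
For Z: α = {- +}, β = {) ), Start}. Rewrite as Z → β Z1 and Z1 → α Z1 | ε.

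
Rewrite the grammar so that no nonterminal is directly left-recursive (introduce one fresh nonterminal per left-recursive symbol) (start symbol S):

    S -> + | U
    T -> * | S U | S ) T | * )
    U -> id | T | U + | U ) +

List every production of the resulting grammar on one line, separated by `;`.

Left recursion appears on U.
For U: α = {+, ) +}, β = {id, T}. Rewrite as U → β U' and U' → α U' | ε.

S -> + | U; T -> * | S U | S ) T | * ); U -> id U' | T U'; U' -> + U' | ) + U' | eps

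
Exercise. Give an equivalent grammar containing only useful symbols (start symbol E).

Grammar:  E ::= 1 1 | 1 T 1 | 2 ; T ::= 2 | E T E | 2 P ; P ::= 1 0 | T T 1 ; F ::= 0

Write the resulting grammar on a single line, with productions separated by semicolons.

E ::= 1 1 | 1 T 1 | 2; T ::= 2 | E T E | 2 P; P ::= 1 0 | T T 1

Generating nonterminals: {E, F, P, T}.
Reachable from E after that: {E, P, T}.
Removed useless symbols: {F} and every production mentioning them.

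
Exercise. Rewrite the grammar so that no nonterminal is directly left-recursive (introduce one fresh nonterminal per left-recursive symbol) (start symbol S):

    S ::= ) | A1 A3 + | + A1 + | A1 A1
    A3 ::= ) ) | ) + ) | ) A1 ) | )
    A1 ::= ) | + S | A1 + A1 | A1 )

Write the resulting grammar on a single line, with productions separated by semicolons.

S ::= ) | A1 A3 + | + A1 + | A1 A1; A3 ::= ) ) | ) + ) | ) A1 ) | ); A1 ::= ) A1' | + S A1'; A1' ::= + A1 A1' | ) A1' | ε

A1 is directly left-recursive.
For A1: α = {+ A1, )}, β = {), + S}. Rewrite as A1 → β A1' and A1' → α A1' | ε.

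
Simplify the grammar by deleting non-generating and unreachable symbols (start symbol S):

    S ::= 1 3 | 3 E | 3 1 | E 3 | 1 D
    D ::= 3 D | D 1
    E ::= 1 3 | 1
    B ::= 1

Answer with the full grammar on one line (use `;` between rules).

Generating nonterminals: {B, E, S}.
Reachable from S after that: {E, S}.
Removed useless symbols: {B, D} and every production mentioning them.

S ::= 1 3 | 3 E | 3 1 | E 3; E ::= 1 3 | 1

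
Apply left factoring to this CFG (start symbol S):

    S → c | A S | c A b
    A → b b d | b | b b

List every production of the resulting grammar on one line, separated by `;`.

S has alternatives sharing prefix 'c': factor to S → c S' with S' → ε | A b.
A has alternatives sharing prefix 'b': factor to A → b A' with A' → b d | ε | b.
A' has alternatives sharing prefix 'b': factor to A' → b A'' with A'' → d | ε.

S → A S | c S'; A → b A'; S' → ε | A b; A' → ε | b A''; A'' → d | ε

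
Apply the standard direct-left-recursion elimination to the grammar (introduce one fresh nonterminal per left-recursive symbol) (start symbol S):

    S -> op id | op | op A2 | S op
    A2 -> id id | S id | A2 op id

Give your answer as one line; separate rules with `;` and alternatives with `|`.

S -> op id S' | op S' | op A2 S'; A2 -> id id A2' | S id A2'; S' -> op S' | ε; A2' -> op id A2' | ε

S, A2 are directly left-recursive.
For S: α = {op}, β = {op id, op, op A2}. Rewrite as S → β S' and S' → α S' | ε.
For A2: α = {op id}, β = {id id, S id}. Rewrite as A2 → β A2' and A2' → α A2' | ε.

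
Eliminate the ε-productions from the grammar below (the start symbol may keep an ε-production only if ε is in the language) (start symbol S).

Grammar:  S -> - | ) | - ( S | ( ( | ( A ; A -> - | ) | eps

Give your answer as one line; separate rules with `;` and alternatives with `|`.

S -> - | ) | - ( S | ( ( | ( A | (; A -> - | )

Nullable nonterminals: {A}.
ε ∉ L(G), so no ε-production is kept.
For each production, add variants omitting each subset of nullable occurrences: S → ( A gives ( A | (.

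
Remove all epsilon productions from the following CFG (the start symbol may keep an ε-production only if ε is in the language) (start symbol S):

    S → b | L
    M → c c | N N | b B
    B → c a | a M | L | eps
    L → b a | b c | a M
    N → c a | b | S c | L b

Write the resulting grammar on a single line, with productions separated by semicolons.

S → b | L; M → c c | N N | b B | b; B → c a | a M | L; L → b a | b c | a M; N → c a | b | S c | L b

The nullable symbols are {B}.
ε ∉ L(G), so no ε-production is kept.
Expand every rule over subsets of its nullable positions: M → b B gives b B | b.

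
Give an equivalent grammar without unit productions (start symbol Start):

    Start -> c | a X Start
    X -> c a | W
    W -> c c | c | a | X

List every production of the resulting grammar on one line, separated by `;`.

Start -> c | a X Start; X -> c a | c c | c | a; W -> c a | c c | c | a

Unit pairs: W ⇒* {X}; X ⇒* {W}.
For every A with A ⇒* B via unit rules, add B's non-unit alternatives to A; then delete every rule of the form X → Y.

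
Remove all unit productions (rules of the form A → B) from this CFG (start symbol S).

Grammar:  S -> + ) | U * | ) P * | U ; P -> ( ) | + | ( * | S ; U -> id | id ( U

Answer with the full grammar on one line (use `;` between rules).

Unit pairs: P ⇒* {S, U}; S ⇒* {U}.
For each unit pair (A, B), copy every non-unit production of B to A, then drop all unit productions.

S -> id | id ( U | + ) | U * | ) P *; P -> id | id ( U | + ) | U * | ) P * | ( ) | + | ( *; U -> id | id ( U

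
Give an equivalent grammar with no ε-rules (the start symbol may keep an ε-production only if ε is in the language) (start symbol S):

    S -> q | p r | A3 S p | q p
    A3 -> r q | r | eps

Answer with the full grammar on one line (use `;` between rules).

S -> q | p r | A3 S p | S p | q p; A3 -> r q | r

The nullable symbols are {A3}.
ε ∉ L(G), so no ε-production is kept.
For each production, add variants omitting each subset of nullable occurrences: S → A3 S p gives A3 S p | S p.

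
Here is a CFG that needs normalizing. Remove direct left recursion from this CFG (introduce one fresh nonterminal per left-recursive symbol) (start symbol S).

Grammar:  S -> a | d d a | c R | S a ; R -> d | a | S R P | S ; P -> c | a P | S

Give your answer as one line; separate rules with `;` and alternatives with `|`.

Left recursion appears on S.
For S: α = {a}, β = {a, d d a, c R}. Rewrite as S → β S' and S' → α S' | ε.

S -> a S' | d d a S' | c R S'; R -> d | a | S R P | S; P -> c | a P | S; S' -> a S' | ε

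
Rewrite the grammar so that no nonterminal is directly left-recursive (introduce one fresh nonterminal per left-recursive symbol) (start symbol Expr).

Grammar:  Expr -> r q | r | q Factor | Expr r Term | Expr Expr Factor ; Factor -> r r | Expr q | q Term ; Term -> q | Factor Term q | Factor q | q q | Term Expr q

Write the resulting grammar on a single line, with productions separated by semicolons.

Expr -> r q Expr1 | r Expr1 | q Factor Expr1; Factor -> r r | Expr q | q Term; Term -> q Term1 | Factor Term q Term1 | Factor q Term1 | q q Term1; Expr1 -> r Term Expr1 | Expr Factor Expr1 | epsilon; Term1 -> Expr q Term1 | epsilon

Left recursion appears on Expr, Term.
For Expr: α = {r Term, Expr Factor}, β = {r q, r, q Factor}. Rewrite as Expr → β Expr1 and Expr1 → α Expr1 | ε.
For Term: α = {Expr q}, β = {q, Factor Term q, Factor q, q q}. Rewrite as Term → β Term1 and Term1 → α Term1 | ε.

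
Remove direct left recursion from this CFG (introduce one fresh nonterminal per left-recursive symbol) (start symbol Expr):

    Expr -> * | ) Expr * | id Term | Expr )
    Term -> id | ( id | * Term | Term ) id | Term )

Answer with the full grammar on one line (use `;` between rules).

Left recursion appears on Expr, Term.
For Expr: α = {)}, β = {*, ) Expr *, id Term}. Rewrite as Expr → β Expr1 and Expr1 → α Expr1 | ε.
For Term: α = {) id, )}, β = {id, ( id, * Term}. Rewrite as Term → β Term1 and Term1 → α Term1 | ε.

Expr -> * Expr1 | ) Expr * Expr1 | id Term Expr1; Term -> id Term1 | ( id Term1 | * Term Term1; Expr1 -> ) Expr1 | epsilon; Term1 -> ) id Term1 | ) Term1 | epsilon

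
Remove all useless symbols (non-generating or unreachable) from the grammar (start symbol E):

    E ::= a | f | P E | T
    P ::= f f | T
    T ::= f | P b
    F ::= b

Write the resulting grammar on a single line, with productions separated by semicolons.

Generating nonterminals: {E, F, P, T}.
Reachable from E after that: {E, P, T}.
Removed useless symbols: {F} and every production mentioning them.

E ::= a | f | P E | T; P ::= f f | T; T ::= f | P b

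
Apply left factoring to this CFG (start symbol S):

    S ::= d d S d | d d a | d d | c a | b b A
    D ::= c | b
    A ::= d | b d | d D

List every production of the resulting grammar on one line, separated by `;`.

S ::= c a | b b A | d d S'; D ::= c | b; A ::= b d | d A'; S' ::= S d | a | ε; A' ::= ε | D

S has alternatives sharing prefix 'd d': factor to S → d d S' with S' → S d | a | ε.
A has alternatives sharing prefix 'd': factor to A → d A' with A' → ε | D.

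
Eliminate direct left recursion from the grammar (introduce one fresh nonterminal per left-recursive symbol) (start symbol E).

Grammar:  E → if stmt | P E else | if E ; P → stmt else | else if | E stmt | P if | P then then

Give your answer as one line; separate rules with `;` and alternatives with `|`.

E → if stmt | P E else | if E; P → stmt else P' | else if P' | E stmt P'; P' → if P' | then then P' | ε

P is directly left-recursive.
For P: α = {if, then then}, β = {stmt else, else if, E stmt}. Rewrite as P → β P' and P' → α P' | ε.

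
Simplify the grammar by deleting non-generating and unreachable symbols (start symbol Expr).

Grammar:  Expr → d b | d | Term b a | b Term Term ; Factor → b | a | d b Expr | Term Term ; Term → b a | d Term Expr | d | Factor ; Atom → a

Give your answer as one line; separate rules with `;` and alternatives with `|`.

Expr → d b | d | Term b a | b Term Term; Factor → b | a | d b Expr | Term Term; Term → b a | d Term Expr | d | Factor

Generating nonterminals: {Atom, Expr, Factor, Term}.
Reachable from Expr after that: {Expr, Factor, Term}.
Removed useless symbols: {Atom} and every production mentioning them.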